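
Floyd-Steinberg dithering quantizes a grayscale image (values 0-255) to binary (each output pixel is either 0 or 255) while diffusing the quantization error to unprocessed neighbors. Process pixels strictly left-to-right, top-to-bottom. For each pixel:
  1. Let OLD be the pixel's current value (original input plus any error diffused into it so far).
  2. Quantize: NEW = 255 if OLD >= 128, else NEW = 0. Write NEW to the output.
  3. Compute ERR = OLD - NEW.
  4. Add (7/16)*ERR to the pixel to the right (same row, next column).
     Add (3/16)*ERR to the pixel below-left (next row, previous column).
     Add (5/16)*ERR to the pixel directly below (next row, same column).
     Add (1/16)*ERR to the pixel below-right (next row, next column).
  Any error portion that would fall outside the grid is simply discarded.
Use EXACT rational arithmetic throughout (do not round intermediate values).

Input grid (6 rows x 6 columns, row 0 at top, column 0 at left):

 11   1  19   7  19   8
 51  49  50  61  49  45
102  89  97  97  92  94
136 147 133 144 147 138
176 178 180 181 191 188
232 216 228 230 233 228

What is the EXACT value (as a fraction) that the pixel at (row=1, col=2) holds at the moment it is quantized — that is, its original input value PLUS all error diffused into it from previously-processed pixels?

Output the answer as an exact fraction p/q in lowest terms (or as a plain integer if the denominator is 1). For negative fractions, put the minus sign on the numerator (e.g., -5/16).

(0,0): OLD=11 → NEW=0, ERR=11
(0,1): OLD=93/16 → NEW=0, ERR=93/16
(0,2): OLD=5515/256 → NEW=0, ERR=5515/256
(0,3): OLD=67277/4096 → NEW=0, ERR=67277/4096
(0,4): OLD=1716123/65536 → NEW=0, ERR=1716123/65536
(0,5): OLD=20401469/1048576 → NEW=0, ERR=20401469/1048576
(1,0): OLD=14215/256 → NEW=0, ERR=14215/256
(1,1): OLD=163505/2048 → NEW=0, ERR=163505/2048
(1,2): OLD=6232709/65536 → NEW=0, ERR=6232709/65536
Target (1,2): original=50, with diffused error = 6232709/65536

Answer: 6232709/65536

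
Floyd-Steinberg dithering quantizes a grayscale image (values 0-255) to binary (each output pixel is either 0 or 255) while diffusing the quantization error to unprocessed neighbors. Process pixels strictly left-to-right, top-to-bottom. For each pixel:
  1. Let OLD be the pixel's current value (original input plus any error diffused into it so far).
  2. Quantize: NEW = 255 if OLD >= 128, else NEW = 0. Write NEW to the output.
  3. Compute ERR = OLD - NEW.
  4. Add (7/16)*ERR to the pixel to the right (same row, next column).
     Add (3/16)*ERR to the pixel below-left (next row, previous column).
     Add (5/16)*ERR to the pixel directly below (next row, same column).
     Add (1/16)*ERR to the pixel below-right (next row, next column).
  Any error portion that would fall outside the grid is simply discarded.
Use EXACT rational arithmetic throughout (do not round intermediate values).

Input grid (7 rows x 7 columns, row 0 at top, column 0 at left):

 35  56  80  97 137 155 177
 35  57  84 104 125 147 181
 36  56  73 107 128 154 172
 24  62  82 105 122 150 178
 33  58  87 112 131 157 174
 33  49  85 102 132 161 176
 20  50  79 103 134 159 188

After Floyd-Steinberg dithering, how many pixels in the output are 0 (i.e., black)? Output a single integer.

(0,0): OLD=35 → NEW=0, ERR=35
(0,1): OLD=1141/16 → NEW=0, ERR=1141/16
(0,2): OLD=28467/256 → NEW=0, ERR=28467/256
(0,3): OLD=596581/4096 → NEW=255, ERR=-447899/4096
(0,4): OLD=5843139/65536 → NEW=0, ERR=5843139/65536
(0,5): OLD=203431253/1048576 → NEW=255, ERR=-63955627/1048576
(0,6): OLD=2521877843/16777216 → NEW=255, ERR=-1756312237/16777216
(1,0): OLD=15183/256 → NEW=0, ERR=15183/256
(1,1): OLD=262697/2048 → NEW=255, ERR=-259543/2048
(1,2): OLD=3097181/65536 → NEW=0, ERR=3097181/65536
(1,3): OLD=29929305/262144 → NEW=0, ERR=29929305/262144
(1,4): OLD=3096094635/16777216 → NEW=255, ERR=-1182095445/16777216
(1,5): OLD=11147900315/134217728 → NEW=0, ERR=11147900315/134217728
(1,6): OLD=388291032757/2147483648 → NEW=255, ERR=-159317297483/2147483648
(2,0): OLD=1008339/32768 → NEW=0, ERR=1008339/32768
(2,1): OLD=44488513/1048576 → NEW=0, ERR=44488513/1048576
(2,2): OLD=2010196483/16777216 → NEW=0, ERR=2010196483/16777216
(2,3): OLD=24808969387/134217728 → NEW=255, ERR=-9416551253/134217728
(2,4): OLD=105222867739/1073741824 → NEW=0, ERR=105222867739/1073741824
(2,5): OLD=7027091772809/34359738368 → NEW=255, ERR=-1734641511031/34359738368
(2,6): OLD=72523988093519/549755813888 → NEW=255, ERR=-67663744447921/549755813888
(3,0): OLD=697452963/16777216 → NEW=0, ERR=697452963/16777216
(3,1): OLD=15815554535/134217728 → NEW=0, ERR=15815554535/134217728
(3,2): OLD=172327638053/1073741824 → NEW=255, ERR=-101476527067/1073741824
(3,3): OLD=290302425715/4294967296 → NEW=0, ERR=290302425715/4294967296
(3,4): OLD=92548242318755/549755813888 → NEW=255, ERR=-47639490222685/549755813888
(3,5): OLD=349024537914265/4398046511104 → NEW=0, ERR=349024537914265/4398046511104
(3,6): OLD=12040224337695239/70368744177664 → NEW=255, ERR=-5903805427609081/70368744177664
(4,0): OLD=146211742509/2147483648 → NEW=0, ERR=146211742509/2147483648
(4,1): OLD=3762006202569/34359738368 → NEW=0, ERR=3762006202569/34359738368
(4,2): OLD=68942595073639/549755813888 → NEW=0, ERR=68942595073639/549755813888
(4,3): OLD=729339841967005/4398046511104 → NEW=255, ERR=-392162018364515/4398046511104
(4,4): OLD=2955967523744967/35184372088832 → NEW=0, ERR=2955967523744967/35184372088832
(4,5): OLD=222262522708531783/1125899906842624 → NEW=255, ERR=-64841953536337337/1125899906842624
(4,6): OLD=2297657513392829217/18014398509481984 → NEW=0, ERR=2297657513392829217/18014398509481984
(5,0): OLD=41124899866731/549755813888 → NEW=0, ERR=41124899866731/549755813888
(5,1): OLD=632050672332025/4398046511104 → NEW=255, ERR=-489451187999495/4398046511104
(5,2): OLD=2308969740442911/35184372088832 → NEW=0, ERR=2308969740442911/35184372088832
(5,3): OLD=35588715676720699/281474976710656 → NEW=0, ERR=35588715676720699/281474976710656
(5,4): OLD=3552420108688668329/18014398509481984 → NEW=255, ERR=-1041251511229237591/18014398509481984
(5,5): OLD=21167700805624925721/144115188075855872 → NEW=255, ERR=-15581672153718321639/144115188075855872
(5,6): OLD=380363195028643873623/2305843009213693952 → NEW=255, ERR=-207626772320848084137/2305843009213693952
(6,0): OLD=1584017314224035/70368744177664 → NEW=0, ERR=1584017314224035/70368744177664
(6,1): OLD=47344827127338879/1125899906842624 → NEW=0, ERR=47344827127338879/1125899906842624
(6,2): OLD=2425751514604092317/18014398509481984 → NEW=255, ERR=-2167920105313813603/18014398509481984
(6,3): OLD=11979557498199647875/144115188075855872 → NEW=0, ERR=11979557498199647875/144115188075855872
(6,4): OLD=40333276404773631753/288230376151711744 → NEW=255, ERR=-33165469513912862967/288230376151711744
(6,5): OLD=2006104039963164692557/36893488147419103232 → NEW=0, ERR=2006104039963164692557/36893488147419103232
(6,6): OLD=104419290770159078299211/590295810358705651712 → NEW=255, ERR=-46106140871310862887349/590295810358705651712
Output grid:
  Row 0: ...#.##  (4 black, running=4)
  Row 1: .#..#.#  (4 black, running=8)
  Row 2: ...#.##  (4 black, running=12)
  Row 3: ..#.#.#  (4 black, running=16)
  Row 4: ...#.#.  (5 black, running=21)
  Row 5: .#..###  (3 black, running=24)
  Row 6: ..#.#.#  (4 black, running=28)

Answer: 28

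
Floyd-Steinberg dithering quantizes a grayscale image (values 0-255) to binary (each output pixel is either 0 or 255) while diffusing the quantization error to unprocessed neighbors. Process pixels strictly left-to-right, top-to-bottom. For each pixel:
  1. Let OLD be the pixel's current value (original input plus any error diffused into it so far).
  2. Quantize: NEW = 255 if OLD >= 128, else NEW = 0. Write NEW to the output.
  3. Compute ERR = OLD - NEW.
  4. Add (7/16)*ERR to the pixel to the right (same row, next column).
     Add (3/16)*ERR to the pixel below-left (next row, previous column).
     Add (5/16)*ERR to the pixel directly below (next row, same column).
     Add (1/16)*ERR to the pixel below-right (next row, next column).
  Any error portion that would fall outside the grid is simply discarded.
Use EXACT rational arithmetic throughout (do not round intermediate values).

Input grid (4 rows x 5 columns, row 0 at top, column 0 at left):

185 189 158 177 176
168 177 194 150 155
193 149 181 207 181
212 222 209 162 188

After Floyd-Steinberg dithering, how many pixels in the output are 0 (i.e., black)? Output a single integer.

(0,0): OLD=185 → NEW=255, ERR=-70
(0,1): OLD=1267/8 → NEW=255, ERR=-773/8
(0,2): OLD=14813/128 → NEW=0, ERR=14813/128
(0,3): OLD=466187/2048 → NEW=255, ERR=-56053/2048
(0,4): OLD=5374797/32768 → NEW=255, ERR=-2981043/32768
(1,0): OLD=16385/128 → NEW=255, ERR=-16255/128
(1,1): OLD=111175/1024 → NEW=0, ERR=111175/1024
(1,2): OLD=8732435/32768 → NEW=255, ERR=376595/32768
(1,3): OLD=17911031/131072 → NEW=255, ERR=-15512329/131072
(1,4): OLD=153264005/2097152 → NEW=0, ERR=153264005/2097152
(2,0): OLD=2845437/16384 → NEW=255, ERR=-1332483/16384
(2,1): OLD=74220655/524288 → NEW=255, ERR=-59472785/524288
(2,2): OLD=1002929805/8388608 → NEW=0, ERR=1002929805/8388608
(2,3): OLD=31775209431/134217728 → NEW=255, ERR=-2450311209/134217728
(2,4): OLD=404702218529/2147483648 → NEW=255, ERR=-142906111711/2147483648
(3,0): OLD=1386769261/8388608 → NEW=255, ERR=-752325779/8388608
(3,1): OLD=11049395241/67108864 → NEW=255, ERR=-6063365079/67108864
(3,2): OLD=421595389139/2147483648 → NEW=255, ERR=-126012941101/2147483648
(3,3): OLD=539524228267/4294967296 → NEW=0, ERR=539524228267/4294967296
(3,4): OLD=15188460148439/68719476736 → NEW=255, ERR=-2335006419241/68719476736
Output grid:
  Row 0: ##.##  (1 black, running=1)
  Row 1: #.##.  (2 black, running=3)
  Row 2: ##.##  (1 black, running=4)
  Row 3: ###.#  (1 black, running=5)

Answer: 5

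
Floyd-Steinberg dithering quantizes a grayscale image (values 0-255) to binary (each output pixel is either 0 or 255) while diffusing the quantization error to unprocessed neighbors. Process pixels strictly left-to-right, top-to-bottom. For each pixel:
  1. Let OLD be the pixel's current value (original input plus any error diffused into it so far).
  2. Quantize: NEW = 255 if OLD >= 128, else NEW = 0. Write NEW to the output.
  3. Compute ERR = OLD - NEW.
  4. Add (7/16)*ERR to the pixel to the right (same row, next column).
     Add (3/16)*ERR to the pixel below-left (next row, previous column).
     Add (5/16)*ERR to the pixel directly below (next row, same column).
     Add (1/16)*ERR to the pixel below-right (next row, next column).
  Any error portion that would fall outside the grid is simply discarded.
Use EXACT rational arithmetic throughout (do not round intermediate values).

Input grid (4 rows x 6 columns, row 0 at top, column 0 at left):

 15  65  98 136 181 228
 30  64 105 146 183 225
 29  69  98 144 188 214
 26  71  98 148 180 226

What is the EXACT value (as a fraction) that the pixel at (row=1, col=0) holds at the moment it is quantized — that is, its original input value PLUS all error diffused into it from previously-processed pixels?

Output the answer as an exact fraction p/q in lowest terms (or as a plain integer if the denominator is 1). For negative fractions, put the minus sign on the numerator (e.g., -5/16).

Answer: 12315/256

Derivation:
(0,0): OLD=15 → NEW=0, ERR=15
(0,1): OLD=1145/16 → NEW=0, ERR=1145/16
(0,2): OLD=33103/256 → NEW=255, ERR=-32177/256
(0,3): OLD=331817/4096 → NEW=0, ERR=331817/4096
(0,4): OLD=14184735/65536 → NEW=255, ERR=-2526945/65536
(0,5): OLD=221386713/1048576 → NEW=255, ERR=-46000167/1048576
(1,0): OLD=12315/256 → NEW=0, ERR=12315/256
Target (1,0): original=30, with diffused error = 12315/256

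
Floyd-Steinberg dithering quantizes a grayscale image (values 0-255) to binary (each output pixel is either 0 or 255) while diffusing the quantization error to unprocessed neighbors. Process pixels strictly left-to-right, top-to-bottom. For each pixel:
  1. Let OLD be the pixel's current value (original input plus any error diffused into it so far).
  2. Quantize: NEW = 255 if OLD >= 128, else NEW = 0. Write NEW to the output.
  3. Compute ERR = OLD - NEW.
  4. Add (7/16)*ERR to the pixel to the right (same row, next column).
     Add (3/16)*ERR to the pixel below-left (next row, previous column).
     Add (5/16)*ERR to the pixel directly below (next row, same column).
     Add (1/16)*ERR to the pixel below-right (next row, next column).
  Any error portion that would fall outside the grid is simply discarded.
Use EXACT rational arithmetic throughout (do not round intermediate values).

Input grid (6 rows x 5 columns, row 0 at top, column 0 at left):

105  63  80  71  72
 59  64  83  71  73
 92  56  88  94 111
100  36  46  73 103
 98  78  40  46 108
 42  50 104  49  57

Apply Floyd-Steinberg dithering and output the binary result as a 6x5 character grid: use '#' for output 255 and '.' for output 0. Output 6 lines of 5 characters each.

(0,0): OLD=105 → NEW=0, ERR=105
(0,1): OLD=1743/16 → NEW=0, ERR=1743/16
(0,2): OLD=32681/256 → NEW=0, ERR=32681/256
(0,3): OLD=519583/4096 → NEW=0, ERR=519583/4096
(0,4): OLD=8355673/65536 → NEW=0, ERR=8355673/65536
(1,0): OLD=28733/256 → NEW=0, ERR=28733/256
(1,1): OLD=363819/2048 → NEW=255, ERR=-158421/2048
(1,2): OLD=7841031/65536 → NEW=0, ERR=7841031/65536
(1,3): OLD=51084027/262144 → NEW=255, ERR=-15762693/262144
(1,4): OLD=396212113/4194304 → NEW=0, ERR=396212113/4194304
(2,0): OLD=3688713/32768 → NEW=0, ERR=3688713/32768
(2,1): OLD=115893619/1048576 → NEW=0, ERR=115893619/1048576
(2,2): OLD=2644668953/16777216 → NEW=255, ERR=-1633521127/16777216
(2,3): OLD=15516072507/268435456 → NEW=0, ERR=15516072507/268435456
(2,4): OLD=696000755933/4294967296 → NEW=255, ERR=-399215904547/4294967296
(3,0): OLD=2615596537/16777216 → NEW=255, ERR=-1662593543/16777216
(3,1): OLD=2142534405/134217728 → NEW=0, ERR=2142534405/134217728
(3,2): OLD=173099271111/4294967296 → NEW=0, ERR=173099271111/4294967296
(3,3): OLD=731709172239/8589934592 → NEW=0, ERR=731709172239/8589934592
(3,4): OLD=15782531688043/137438953472 → NEW=0, ERR=15782531688043/137438953472
(4,0): OLD=150377258999/2147483648 → NEW=0, ERR=150377258999/2147483648
(4,1): OLD=7901880182519/68719476736 → NEW=0, ERR=7901880182519/68719476736
(4,2): OLD=131799565826649/1099511627776 → NEW=0, ERR=131799565826649/1099511627776
(4,3): OLD=2623225562980087/17592186044416 → NEW=255, ERR=-1862781878345993/17592186044416
(4,4): OLD=28959185001421889/281474976710656 → NEW=0, ERR=28959185001421889/281474976710656
(5,0): OLD=93945490353989/1099511627776 → NEW=0, ERR=93945490353989/1099511627776
(5,1): OLD=1320885001693839/8796093022208 → NEW=255, ERR=-922118718969201/8796093022208
(5,2): OLD=23342236470158215/281474976710656 → NEW=0, ERR=23342236470158215/281474976710656
(5,3): OLD=88916932655117545/1125899906842624 → NEW=0, ERR=88916932655117545/1125899906842624
(5,4): OLD=2109204903440590131/18014398509481984 → NEW=0, ERR=2109204903440590131/18014398509481984
Row 0: .....
Row 1: .#.#.
Row 2: ..#.#
Row 3: #....
Row 4: ...#.
Row 5: .#...

Answer: .....
.#.#.
..#.#
#....
...#.
.#...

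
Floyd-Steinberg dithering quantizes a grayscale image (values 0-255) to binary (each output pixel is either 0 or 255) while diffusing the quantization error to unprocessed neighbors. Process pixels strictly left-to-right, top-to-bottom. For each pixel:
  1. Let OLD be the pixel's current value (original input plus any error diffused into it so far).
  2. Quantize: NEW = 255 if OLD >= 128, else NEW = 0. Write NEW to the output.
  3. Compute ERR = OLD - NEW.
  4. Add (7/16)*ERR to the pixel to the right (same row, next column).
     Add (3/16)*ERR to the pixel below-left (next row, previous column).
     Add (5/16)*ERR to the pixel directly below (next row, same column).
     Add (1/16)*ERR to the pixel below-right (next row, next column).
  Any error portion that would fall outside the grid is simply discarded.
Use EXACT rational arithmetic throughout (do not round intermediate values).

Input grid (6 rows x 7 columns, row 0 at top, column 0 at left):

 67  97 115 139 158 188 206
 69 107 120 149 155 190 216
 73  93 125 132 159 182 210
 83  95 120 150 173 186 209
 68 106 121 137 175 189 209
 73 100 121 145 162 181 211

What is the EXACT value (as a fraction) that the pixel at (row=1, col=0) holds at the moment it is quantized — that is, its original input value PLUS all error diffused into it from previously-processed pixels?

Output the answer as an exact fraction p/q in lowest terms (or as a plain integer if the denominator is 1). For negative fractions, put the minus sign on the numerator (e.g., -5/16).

Answer: 29087/256

Derivation:
(0,0): OLD=67 → NEW=0, ERR=67
(0,1): OLD=2021/16 → NEW=0, ERR=2021/16
(0,2): OLD=43587/256 → NEW=255, ERR=-21693/256
(0,3): OLD=417493/4096 → NEW=0, ERR=417493/4096
(0,4): OLD=13277139/65536 → NEW=255, ERR=-3434541/65536
(0,5): OLD=173090501/1048576 → NEW=255, ERR=-94296379/1048576
(0,6): OLD=2796031843/16777216 → NEW=255, ERR=-1482158237/16777216
(1,0): OLD=29087/256 → NEW=0, ERR=29087/256
Target (1,0): original=69, with diffused error = 29087/256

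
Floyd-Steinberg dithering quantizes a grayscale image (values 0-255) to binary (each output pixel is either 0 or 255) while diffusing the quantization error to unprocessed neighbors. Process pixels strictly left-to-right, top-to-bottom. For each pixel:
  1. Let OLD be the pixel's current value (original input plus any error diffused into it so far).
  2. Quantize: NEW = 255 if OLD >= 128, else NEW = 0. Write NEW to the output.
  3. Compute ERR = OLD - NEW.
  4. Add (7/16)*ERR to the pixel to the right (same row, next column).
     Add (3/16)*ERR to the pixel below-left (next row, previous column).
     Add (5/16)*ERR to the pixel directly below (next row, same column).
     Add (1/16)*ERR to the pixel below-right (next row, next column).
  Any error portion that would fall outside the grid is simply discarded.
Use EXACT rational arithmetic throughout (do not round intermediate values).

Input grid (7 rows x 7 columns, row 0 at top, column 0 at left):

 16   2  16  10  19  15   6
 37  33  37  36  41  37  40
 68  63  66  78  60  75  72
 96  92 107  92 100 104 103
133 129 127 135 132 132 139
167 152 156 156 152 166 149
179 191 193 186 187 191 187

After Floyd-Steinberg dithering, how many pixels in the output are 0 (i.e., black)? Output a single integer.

(0,0): OLD=16 → NEW=0, ERR=16
(0,1): OLD=9 → NEW=0, ERR=9
(0,2): OLD=319/16 → NEW=0, ERR=319/16
(0,3): OLD=4793/256 → NEW=0, ERR=4793/256
(0,4): OLD=111375/4096 → NEW=0, ERR=111375/4096
(0,5): OLD=1762665/65536 → NEW=0, ERR=1762665/65536
(0,6): OLD=18630111/1048576 → NEW=0, ERR=18630111/1048576
(1,0): OLD=699/16 → NEW=0, ERR=699/16
(1,1): OLD=7637/128 → NEW=0, ERR=7637/128
(1,2): OLD=300673/4096 → NEW=0, ERR=300673/4096
(1,3): OLD=1315809/16384 → NEW=0, ERR=1315809/16384
(1,4): OLD=95259271/1048576 → NEW=0, ERR=95259271/1048576
(1,5): OLD=756493711/8388608 → NEW=0, ERR=756493711/8388608
(1,6): OLD=11634990657/134217728 → NEW=0, ERR=11634990657/134217728
(2,0): OLD=190135/2048 → NEW=0, ERR=190135/2048
(2,1): OLD=9093541/65536 → NEW=255, ERR=-7618139/65536
(2,2): OLD=59632735/1048576 → NEW=0, ERR=59632735/1048576
(2,3): OLD=1254930487/8388608 → NEW=255, ERR=-884164553/8388608
(2,4): OLD=4308728995/67108864 → NEW=0, ERR=4308728995/67108864
(2,5): OLD=329001135069/2147483648 → NEW=255, ERR=-218607195171/2147483648
(2,6): OLD=2068112438875/34359738368 → NEW=0, ERR=2068112438875/34359738368
(3,0): OLD=108230479/1048576 → NEW=0, ERR=108230479/1048576
(3,1): OLD=983956715/8388608 → NEW=0, ERR=983956715/8388608
(3,2): OLD=10003343925/67108864 → NEW=255, ERR=-7109416395/67108864
(3,3): OLD=7598608237/268435456 → NEW=0, ERR=7598608237/268435456
(3,4): OLD=3668724826191/34359738368 → NEW=0, ERR=3668724826191/34359738368
(3,5): OLD=36888754688037/274877906944 → NEW=255, ERR=-33205111582683/274877906944
(3,6): OLD=275305786138043/4398046511104 → NEW=0, ERR=275305786138043/4398046511104
(4,0): OLD=25132047129/134217728 → NEW=255, ERR=-9093473511/134217728
(4,1): OLD=263284616157/2147483648 → NEW=0, ERR=263284616157/2147483648
(4,2): OLD=5503431979363/34359738368 → NEW=255, ERR=-3258301304477/34359738368
(4,3): OLD=31819094149777/274877906944 → NEW=0, ERR=31819094149777/274877906944
(4,4): OLD=429095215824223/2199023255552 → NEW=255, ERR=-131655714341537/2199023255552
(4,5): OLD=6084599440222067/70368744177664 → NEW=0, ERR=6084599440222067/70368744177664
(4,6): OLD=212616237458555797/1125899906842624 → NEW=255, ERR=-74488238786313323/1125899906842624
(5,0): OLD=5800452275047/34359738368 → NEW=255, ERR=-2961281008793/34359738368
(5,1): OLD=35896926404869/274877906944 → NEW=255, ERR=-34196939865851/274877906944
(5,2): OLD=222771168904807/2199023255552 → NEW=0, ERR=222771168904807/2199023255552
(5,3): OLD=3858712783835691/17592186044416 → NEW=255, ERR=-627294657490389/17592186044416
(5,4): OLD=158907107558711149/1125899906842624 → NEW=255, ERR=-128197368686157971/1125899906842624
(5,5): OLD=1144452042443430997/9007199254740992 → NEW=0, ERR=1144452042443430997/9007199254740992
(5,6): OLD=27283626497302433563/144115188075855872 → NEW=255, ERR=-9465746462040813797/144115188075855872
(6,0): OLD=566208265538343/4398046511104 → NEW=255, ERR=-555293594793177/4398046511104
(6,1): OLD=7775202829416843/70368744177664 → NEW=0, ERR=7775202829416843/70368744177664
(6,2): OLD=291086536355770929/1125899906842624 → NEW=255, ERR=3982060110901809/1125899906842624
(6,3): OLD=1453642492781912239/9007199254740992 → NEW=255, ERR=-843193317177040721/9007199254740992
(6,4): OLD=1189467091574666125/9007199254740992 → NEW=255, ERR=-1107368718384286835/9007199254740992
(6,5): OLD=363140379118299237393/2305843009213693952 → NEW=255, ERR=-224849588231192720367/2305843009213693952
(6,6): OLD=4860855171851276493287/36893488147419103232 → NEW=255, ERR=-4546984305740594830873/36893488147419103232
Output grid:
  Row 0: .......  (7 black, running=7)
  Row 1: .......  (7 black, running=14)
  Row 2: .#.#.#.  (4 black, running=18)
  Row 3: ..#..#.  (5 black, running=23)
  Row 4: #.#.#.#  (3 black, running=26)
  Row 5: ##.##.#  (2 black, running=28)
  Row 6: #.#####  (1 black, running=29)

Answer: 29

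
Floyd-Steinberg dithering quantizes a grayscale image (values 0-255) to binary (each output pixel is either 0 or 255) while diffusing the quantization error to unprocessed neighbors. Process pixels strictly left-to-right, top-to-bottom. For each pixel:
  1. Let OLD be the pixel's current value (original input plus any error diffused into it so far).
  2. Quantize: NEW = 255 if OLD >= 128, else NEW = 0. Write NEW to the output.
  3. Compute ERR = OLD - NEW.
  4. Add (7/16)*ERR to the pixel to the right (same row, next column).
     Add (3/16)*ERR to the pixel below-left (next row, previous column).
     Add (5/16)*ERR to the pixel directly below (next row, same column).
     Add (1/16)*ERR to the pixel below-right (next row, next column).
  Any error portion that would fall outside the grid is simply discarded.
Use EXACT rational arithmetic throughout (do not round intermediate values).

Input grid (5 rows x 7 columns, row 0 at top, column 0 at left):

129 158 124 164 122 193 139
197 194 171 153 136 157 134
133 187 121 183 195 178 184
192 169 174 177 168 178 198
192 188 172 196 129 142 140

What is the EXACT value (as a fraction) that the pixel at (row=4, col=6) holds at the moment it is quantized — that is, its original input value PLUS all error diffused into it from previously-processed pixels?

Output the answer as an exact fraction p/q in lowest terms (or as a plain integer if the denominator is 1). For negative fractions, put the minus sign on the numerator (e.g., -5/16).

Answer: 850190332069015003/9007199254740992

Derivation:
(0,0): OLD=129 → NEW=255, ERR=-126
(0,1): OLD=823/8 → NEW=0, ERR=823/8
(0,2): OLD=21633/128 → NEW=255, ERR=-11007/128
(0,3): OLD=258823/2048 → NEW=0, ERR=258823/2048
(0,4): OLD=5809457/32768 → NEW=255, ERR=-2546383/32768
(0,5): OLD=83362903/524288 → NEW=255, ERR=-50330537/524288
(0,6): OLD=813702753/8388608 → NEW=0, ERR=813702753/8388608
(1,0): OLD=22645/128 → NEW=255, ERR=-9995/128
(1,1): OLD=172019/1024 → NEW=255, ERR=-89101/1024
(1,2): OLD=4462511/32768 → NEW=255, ERR=-3893329/32768
(1,3): OLD=15802915/131072 → NEW=0, ERR=15802915/131072
(1,4): OLD=1294888745/8388608 → NEW=255, ERR=-844206295/8388608
(1,5): OLD=6462765241/67108864 → NEW=0, ERR=6462765241/67108864
(1,6): OLD=215226562487/1073741824 → NEW=255, ERR=-58577602633/1073741824
(2,0): OLD=1511969/16384 → NEW=0, ERR=1511969/16384
(2,1): OLD=90714555/524288 → NEW=255, ERR=-42978885/524288
(2,2): OLD=546718321/8388608 → NEW=0, ERR=546718321/8388608
(2,3): OLD=14958247081/67108864 → NEW=255, ERR=-2154513239/67108864
(2,4): OLD=94004599705/536870912 → NEW=255, ERR=-42897482855/536870912
(2,5): OLD=2690681960403/17179869184 → NEW=255, ERR=-1690184681517/17179869184
(2,6): OLD=35714501798133/274877906944 → NEW=255, ERR=-34379364472587/274877906944
(3,0): OLD=1723591121/8388608 → NEW=255, ERR=-415503919/8388608
(3,1): OLD=9375120445/67108864 → NEW=255, ERR=-7737639875/67108864
(3,2): OLD=71285747047/536870912 → NEW=255, ERR=-65616335513/536870912
(3,3): OLD=220305267153/2147483648 → NEW=0, ERR=220305267153/2147483648
(3,4): OLD=46030876636625/274877906944 → NEW=255, ERR=-24062989634095/274877906944
(3,5): OLD=177047486188483/2199023255552 → NEW=0, ERR=177047486188483/2199023255552
(3,6): OLD=6614319858770461/35184372088832 → NEW=255, ERR=-2357695023881699/35184372088832
(4,0): OLD=166325353823/1073741824 → NEW=255, ERR=-107478811297/1073741824
(4,1): OLD=1411570022803/17179869184 → NEW=0, ERR=1411570022803/17179869184
(4,2): OLD=49967867075581/274877906944 → NEW=255, ERR=-20125999195139/274877906944
(4,3): OLD=378172980051695/2199023255552 → NEW=255, ERR=-182577950114065/2199023255552
(4,4): OLD=1527476907713597/17592186044416 → NEW=0, ERR=1527476907713597/17592186044416
(4,5): OLD=105334221244086045/562949953421312 → NEW=255, ERR=-38218016878348515/562949953421312
(4,6): OLD=850190332069015003/9007199254740992 → NEW=0, ERR=850190332069015003/9007199254740992
Target (4,6): original=140, with diffused error = 850190332069015003/9007199254740992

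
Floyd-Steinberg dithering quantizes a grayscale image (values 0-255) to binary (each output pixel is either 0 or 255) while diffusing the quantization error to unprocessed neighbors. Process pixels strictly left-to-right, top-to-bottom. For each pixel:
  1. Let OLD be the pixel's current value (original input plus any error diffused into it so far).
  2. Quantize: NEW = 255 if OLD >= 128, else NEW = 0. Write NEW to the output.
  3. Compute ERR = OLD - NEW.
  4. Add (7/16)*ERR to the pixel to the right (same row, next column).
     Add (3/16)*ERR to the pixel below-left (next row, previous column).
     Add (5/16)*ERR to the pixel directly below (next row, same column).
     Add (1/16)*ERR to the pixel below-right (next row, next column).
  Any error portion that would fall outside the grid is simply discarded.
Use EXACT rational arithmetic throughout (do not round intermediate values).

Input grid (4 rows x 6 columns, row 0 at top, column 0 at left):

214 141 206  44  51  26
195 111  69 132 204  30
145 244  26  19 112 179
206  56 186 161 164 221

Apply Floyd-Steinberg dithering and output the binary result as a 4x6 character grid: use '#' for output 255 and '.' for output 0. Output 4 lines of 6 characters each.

Answer: #.#...
#.#.#.
##..##
#.##.#

Derivation:
(0,0): OLD=214 → NEW=255, ERR=-41
(0,1): OLD=1969/16 → NEW=0, ERR=1969/16
(0,2): OLD=66519/256 → NEW=255, ERR=1239/256
(0,3): OLD=188897/4096 → NEW=0, ERR=188897/4096
(0,4): OLD=4664615/65536 → NEW=0, ERR=4664615/65536
(0,5): OLD=59915281/1048576 → NEW=0, ERR=59915281/1048576
(1,0): OLD=52547/256 → NEW=255, ERR=-12733/256
(1,1): OLD=258133/2048 → NEW=0, ERR=258133/2048
(1,2): OLD=9305721/65536 → NEW=255, ERR=-7405959/65536
(1,3): OLD=28998277/262144 → NEW=0, ERR=28998277/262144
(1,4): OLD=4835776495/16777216 → NEW=255, ERR=557586415/16777216
(1,5): OLD=17943532505/268435456 → NEW=0, ERR=17943532505/268435456
(2,0): OLD=5016439/32768 → NEW=255, ERR=-3339401/32768
(2,1): OLD=224924685/1048576 → NEW=255, ERR=-42462195/1048576
(2,2): OLD=26638951/16777216 → NEW=0, ERR=26638951/16777216
(2,3): OLD=7171514351/134217728 → NEW=0, ERR=7171514351/134217728
(2,4): OLD=709569284429/4294967296 → NEW=255, ERR=-385647376051/4294967296
(2,5): OLD=11179479426027/68719476736 → NEW=255, ERR=-6343987141653/68719476736
(3,0): OLD=2794415751/16777216 → NEW=255, ERR=-1483774329/16777216
(3,1): OLD=-190433413/134217728 → NEW=0, ERR=-190433413/134217728
(3,2): OLD=207621932385/1073741824 → NEW=255, ERR=-66182232735/1073741824
(3,3): OLD=9208052977379/68719476736 → NEW=255, ERR=-8315413590301/68719476736
(3,4): OLD=37950037830915/549755813888 → NEW=0, ERR=37950037830915/549755813888
(3,5): OLD=1906464472923725/8796093022208 → NEW=255, ERR=-336539247739315/8796093022208
Row 0: #.#...
Row 1: #.#.#.
Row 2: ##..##
Row 3: #.##.#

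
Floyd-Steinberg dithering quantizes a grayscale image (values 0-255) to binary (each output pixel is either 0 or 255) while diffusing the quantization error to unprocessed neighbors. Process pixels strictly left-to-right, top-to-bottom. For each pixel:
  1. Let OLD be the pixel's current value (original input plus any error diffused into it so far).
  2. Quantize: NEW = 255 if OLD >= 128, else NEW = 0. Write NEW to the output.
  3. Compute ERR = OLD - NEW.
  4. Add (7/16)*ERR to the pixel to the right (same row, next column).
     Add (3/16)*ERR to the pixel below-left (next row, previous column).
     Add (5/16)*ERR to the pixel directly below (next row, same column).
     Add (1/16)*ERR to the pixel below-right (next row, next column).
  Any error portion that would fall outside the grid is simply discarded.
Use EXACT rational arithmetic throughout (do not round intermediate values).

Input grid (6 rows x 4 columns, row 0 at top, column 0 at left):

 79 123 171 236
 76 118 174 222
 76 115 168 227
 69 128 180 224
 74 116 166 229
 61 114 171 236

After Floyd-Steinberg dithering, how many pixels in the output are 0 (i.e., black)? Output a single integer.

Answer: 10

Derivation:
(0,0): OLD=79 → NEW=0, ERR=79
(0,1): OLD=2521/16 → NEW=255, ERR=-1559/16
(0,2): OLD=32863/256 → NEW=255, ERR=-32417/256
(0,3): OLD=739737/4096 → NEW=255, ERR=-304743/4096
(1,0): OLD=21099/256 → NEW=0, ERR=21099/256
(1,1): OLD=214637/2048 → NEW=0, ERR=214637/2048
(1,2): OLD=10501489/65536 → NEW=255, ERR=-6210191/65536
(1,3): OLD=156634343/1048576 → NEW=255, ERR=-110752537/1048576
(2,0): OLD=3978239/32768 → NEW=0, ERR=3978239/32768
(2,1): OLD=197394277/1048576 → NEW=255, ERR=-69992603/1048576
(2,2): OLD=201180665/2097152 → NEW=0, ERR=201180665/2097152
(2,3): OLD=7718869237/33554432 → NEW=255, ERR=-837510923/33554432
(3,0): OLD=1584168335/16777216 → NEW=0, ERR=1584168335/16777216
(3,1): OLD=46714702801/268435456 → NEW=255, ERR=-21736338479/268435456
(3,2): OLD=711677001007/4294967296 → NEW=255, ERR=-383539659473/4294967296
(3,3): OLD=12584396183753/68719476736 → NEW=255, ERR=-4939070383927/68719476736
(4,0): OLD=379352031267/4294967296 → NEW=0, ERR=379352031267/4294967296
(4,1): OLD=4071472278633/34359738368 → NEW=0, ERR=4071472278633/34359738368
(4,2): OLD=188454655551433/1099511627776 → NEW=255, ERR=-91920809531447/1099511627776
(4,3): OLD=2891853153911887/17592186044416 → NEW=255, ERR=-1594154287414193/17592186044416
(5,0): OLD=60923602733747/549755813888 → NEW=0, ERR=60923602733747/549755813888
(5,1): OLD=3331226903327173/17592186044416 → NEW=255, ERR=-1154780537998907/17592186044416
(5,2): OLD=937413232294737/8796093022208 → NEW=0, ERR=937413232294737/8796093022208
(5,3): OLD=70110375366267017/281474976710656 → NEW=255, ERR=-1665743694950263/281474976710656
Output grid:
  Row 0: .###  (1 black, running=1)
  Row 1: ..##  (2 black, running=3)
  Row 2: .#.#  (2 black, running=5)
  Row 3: .###  (1 black, running=6)
  Row 4: ..##  (2 black, running=8)
  Row 5: .#.#  (2 black, running=10)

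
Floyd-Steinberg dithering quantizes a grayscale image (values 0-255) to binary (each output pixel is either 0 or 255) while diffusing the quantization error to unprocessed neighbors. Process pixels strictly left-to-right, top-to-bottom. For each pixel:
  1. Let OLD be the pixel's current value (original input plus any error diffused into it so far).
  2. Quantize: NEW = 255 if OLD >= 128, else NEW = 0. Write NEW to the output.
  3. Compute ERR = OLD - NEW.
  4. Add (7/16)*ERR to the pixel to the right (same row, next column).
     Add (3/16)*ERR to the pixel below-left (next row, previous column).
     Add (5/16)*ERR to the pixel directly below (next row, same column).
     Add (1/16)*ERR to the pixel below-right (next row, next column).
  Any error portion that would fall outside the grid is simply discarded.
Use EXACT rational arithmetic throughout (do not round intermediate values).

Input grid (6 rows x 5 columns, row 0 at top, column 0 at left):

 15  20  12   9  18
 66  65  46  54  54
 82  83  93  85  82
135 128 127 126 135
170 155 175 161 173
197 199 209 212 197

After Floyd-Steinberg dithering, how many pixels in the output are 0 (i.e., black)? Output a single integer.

Answer: 17

Derivation:
(0,0): OLD=15 → NEW=0, ERR=15
(0,1): OLD=425/16 → NEW=0, ERR=425/16
(0,2): OLD=6047/256 → NEW=0, ERR=6047/256
(0,3): OLD=79193/4096 → NEW=0, ERR=79193/4096
(0,4): OLD=1733999/65536 → NEW=0, ERR=1733999/65536
(1,0): OLD=19371/256 → NEW=0, ERR=19371/256
(1,1): OLD=228909/2048 → NEW=0, ERR=228909/2048
(1,2): OLD=7049521/65536 → NEW=0, ERR=7049521/65536
(1,3): OLD=29763805/262144 → NEW=0, ERR=29763805/262144
(1,4): OLD=474587383/4194304 → NEW=0, ERR=474587383/4194304
(2,0): OLD=4148543/32768 → NEW=0, ERR=4148543/32768
(2,1): OLD=207844389/1048576 → NEW=255, ERR=-59542491/1048576
(2,2): OLD=2181812399/16777216 → NEW=255, ERR=-2096377681/16777216
(2,3): OLD=25166513565/268435456 → NEW=0, ERR=25166513565/268435456
(2,4): OLD=710699012107/4294967296 → NEW=255, ERR=-384517648373/4294967296
(3,0): OLD=2750063567/16777216 → NEW=255, ERR=-1528126513/16777216
(3,1): OLD=7367187235/134217728 → NEW=0, ERR=7367187235/134217728
(3,2): OLD=541147916401/4294967296 → NEW=0, ERR=541147916401/4294967296
(3,3): OLD=1596223117161/8589934592 → NEW=255, ERR=-594210203799/8589934592
(3,4): OLD=11354939242477/137438953472 → NEW=0, ERR=11354939242477/137438953472
(4,0): OLD=326048721345/2147483648 → NEW=255, ERR=-221559608895/2147483648
(4,1): OLD=9960677689025/68719476736 → NEW=255, ERR=-7562788878655/68719476736
(4,2): OLD=172277800995439/1099511627776 → NEW=255, ERR=-108097664087441/1099511627776
(4,3): OLD=2106416182525633/17592186044416 → NEW=0, ERR=2106416182525633/17592186044416
(4,4): OLD=69490302866427847/281474976710656 → NEW=255, ERR=-2285816194789433/281474976710656
(5,0): OLD=158465886612707/1099511627776 → NEW=255, ERR=-121909578470173/1099511627776
(5,1): OLD=802361675619305/8796093022208 → NEW=0, ERR=802361675619305/8796093022208
(5,2): OLD=65796695058843313/281474976710656 → NEW=255, ERR=-5979424002373967/281474976710656
(5,3): OLD=261722499249306207/1125899906842624 → NEW=255, ERR=-25381976995562913/1125899906842624
(5,4): OLD=3460256979184862309/18014398509481984 → NEW=255, ERR=-1133414640733043611/18014398509481984
Output grid:
  Row 0: .....  (5 black, running=5)
  Row 1: .....  (5 black, running=10)
  Row 2: .##.#  (2 black, running=12)
  Row 3: #..#.  (3 black, running=15)
  Row 4: ###.#  (1 black, running=16)
  Row 5: #.###  (1 black, running=17)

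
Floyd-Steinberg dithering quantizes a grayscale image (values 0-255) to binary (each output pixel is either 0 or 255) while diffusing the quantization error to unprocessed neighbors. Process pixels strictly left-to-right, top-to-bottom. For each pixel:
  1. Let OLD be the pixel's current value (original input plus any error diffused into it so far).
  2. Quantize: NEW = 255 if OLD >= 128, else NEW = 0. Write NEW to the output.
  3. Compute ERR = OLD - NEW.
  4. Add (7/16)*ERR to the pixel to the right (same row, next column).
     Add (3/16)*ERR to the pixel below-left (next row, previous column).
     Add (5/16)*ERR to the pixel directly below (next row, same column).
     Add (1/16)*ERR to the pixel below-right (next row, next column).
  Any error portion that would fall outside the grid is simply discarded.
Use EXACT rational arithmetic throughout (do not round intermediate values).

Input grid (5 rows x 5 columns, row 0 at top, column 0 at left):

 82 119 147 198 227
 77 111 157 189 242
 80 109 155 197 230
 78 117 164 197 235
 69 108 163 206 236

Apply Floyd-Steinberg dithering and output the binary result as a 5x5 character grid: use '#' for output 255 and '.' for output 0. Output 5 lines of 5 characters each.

(0,0): OLD=82 → NEW=0, ERR=82
(0,1): OLD=1239/8 → NEW=255, ERR=-801/8
(0,2): OLD=13209/128 → NEW=0, ERR=13209/128
(0,3): OLD=497967/2048 → NEW=255, ERR=-24273/2048
(0,4): OLD=7268425/32768 → NEW=255, ERR=-1087415/32768
(1,0): OLD=10733/128 → NEW=0, ERR=10733/128
(1,1): OLD=144251/1024 → NEW=255, ERR=-116869/1024
(1,2): OLD=4287255/32768 → NEW=255, ERR=-4068585/32768
(1,3): OLD=17196939/131072 → NEW=255, ERR=-16226421/131072
(1,4): OLD=370624065/2097152 → NEW=255, ERR=-164149695/2097152
(2,0): OLD=1389433/16384 → NEW=0, ERR=1389433/16384
(2,1): OLD=48442307/524288 → NEW=0, ERR=48442307/524288
(2,2): OLD=1059289609/8388608 → NEW=0, ERR=1059289609/8388608
(2,3): OLD=25652110859/134217728 → NEW=255, ERR=-8573409781/134217728
(2,4): OLD=364763613069/2147483648 → NEW=255, ERR=-182844717171/2147483648
(3,0): OLD=1021947625/8388608 → NEW=0, ERR=1021947625/8388608
(3,1): OLD=15310875317/67108864 → NEW=255, ERR=-1801885003/67108864
(3,2): OLD=398385098199/2147483648 → NEW=255, ERR=-149223232041/2147483648
(3,3): OLD=595134630015/4294967296 → NEW=255, ERR=-500082030465/4294967296
(3,4): OLD=10545706535003/68719476736 → NEW=255, ERR=-6977760032677/68719476736
(4,0): OLD=109560435847/1073741824 → NEW=0, ERR=109560435847/1073741824
(4,1): OLD=4770345140999/34359738368 → NEW=255, ERR=-3991388142841/34359738368
(4,2): OLD=36808088247881/549755813888 → NEW=0, ERR=36808088247881/549755813888
(4,3): OLD=1543931892625671/8796093022208 → NEW=255, ERR=-699071828037369/8796093022208
(4,4): OLD=22830610036290225/140737488355328 → NEW=255, ERR=-13057449494318415/140737488355328
Row 0: .#.##
Row 1: .####
Row 2: ...##
Row 3: .####
Row 4: .#.##

Answer: .#.##
.####
...##
.####
.#.##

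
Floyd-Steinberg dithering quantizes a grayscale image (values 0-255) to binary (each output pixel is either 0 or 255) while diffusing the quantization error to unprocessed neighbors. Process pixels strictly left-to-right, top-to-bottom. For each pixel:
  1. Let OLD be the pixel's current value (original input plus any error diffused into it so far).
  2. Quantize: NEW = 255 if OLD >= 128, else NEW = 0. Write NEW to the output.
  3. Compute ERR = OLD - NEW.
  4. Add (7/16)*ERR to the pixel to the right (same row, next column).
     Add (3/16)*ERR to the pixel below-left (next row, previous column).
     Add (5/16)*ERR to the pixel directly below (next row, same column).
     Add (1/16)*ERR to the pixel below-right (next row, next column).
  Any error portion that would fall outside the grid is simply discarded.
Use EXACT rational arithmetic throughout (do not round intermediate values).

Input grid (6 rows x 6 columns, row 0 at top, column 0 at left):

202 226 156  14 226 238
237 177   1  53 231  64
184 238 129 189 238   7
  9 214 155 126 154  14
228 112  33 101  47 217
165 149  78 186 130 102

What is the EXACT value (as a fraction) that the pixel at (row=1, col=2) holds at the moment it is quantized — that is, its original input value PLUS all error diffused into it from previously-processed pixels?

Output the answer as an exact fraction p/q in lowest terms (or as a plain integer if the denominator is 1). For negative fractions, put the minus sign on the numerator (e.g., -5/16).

Answer: 174821/65536

Derivation:
(0,0): OLD=202 → NEW=255, ERR=-53
(0,1): OLD=3245/16 → NEW=255, ERR=-835/16
(0,2): OLD=34091/256 → NEW=255, ERR=-31189/256
(0,3): OLD=-160979/4096 → NEW=0, ERR=-160979/4096
(0,4): OLD=13684283/65536 → NEW=255, ERR=-3027397/65536
(0,5): OLD=228369309/1048576 → NEW=255, ERR=-39017571/1048576
(1,0): OLD=53927/256 → NEW=255, ERR=-11353/256
(1,1): OLD=235793/2048 → NEW=0, ERR=235793/2048
(1,2): OLD=174821/65536 → NEW=0, ERR=174821/65536
Target (1,2): original=1, with diffused error = 174821/65536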